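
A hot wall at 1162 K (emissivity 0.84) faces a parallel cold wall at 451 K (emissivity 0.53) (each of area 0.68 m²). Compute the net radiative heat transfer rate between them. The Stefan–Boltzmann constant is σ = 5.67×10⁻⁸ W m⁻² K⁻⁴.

Q ≈ 33100 W

For two large parallel gray plates, q = σ(T₁⁴ − T₂⁴) / (1/ε₁ + 1/ε₂ − 1).
1/ε₁ + 1/ε₂ − 1 = 1/0.84 + 1/0.53 − 1 = 2.077.
T₁⁴ − T₂⁴ = 1.82×10^12 − 4.14×10^10 = 1.78×10^12 K⁴.
q = 5.67×10⁻⁸ × 1.78×10^12 / 2.077 = 48600 W/m².
Q = q·A = 48600 × 0.68 = 33100 W.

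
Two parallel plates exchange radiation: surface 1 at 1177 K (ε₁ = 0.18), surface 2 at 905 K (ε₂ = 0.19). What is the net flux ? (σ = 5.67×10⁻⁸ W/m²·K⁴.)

q ≈ 7210 W/m²

For two large parallel gray plates, q = σ(T₁⁴ − T₂⁴) / (1/ε₁ + 1/ε₂ − 1).
1/ε₁ + 1/ε₂ − 1 = 1/0.18 + 1/0.19 − 1 = 9.819.
T₁⁴ − T₂⁴ = 1.92×10^12 − 6.71×10^11 = 1.25×10^12 K⁴.
q = 5.67×10⁻⁸ × 1.25×10^12 / 9.819 = 7210 W/m².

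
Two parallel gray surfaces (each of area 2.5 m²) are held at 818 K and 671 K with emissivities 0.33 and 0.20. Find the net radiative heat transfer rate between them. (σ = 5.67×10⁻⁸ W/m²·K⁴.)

For two large parallel gray plates, q = σ(T₁⁴ − T₂⁴) / (1/ε₁ + 1/ε₂ − 1).
1/ε₁ + 1/ε₂ − 1 = 1/0.33 + 1/0.20 − 1 = 7.030.
T₁⁴ − T₂⁴ = 4.48×10^11 − 2.03×10^11 = 2.45×10^11 K⁴.
q = 5.67×10⁻⁸ × 2.45×10^11 / 7.030 = 1980 W/m².
Q = q·A = 1980 × 2.5 = 4940 W.

Q ≈ 4940 W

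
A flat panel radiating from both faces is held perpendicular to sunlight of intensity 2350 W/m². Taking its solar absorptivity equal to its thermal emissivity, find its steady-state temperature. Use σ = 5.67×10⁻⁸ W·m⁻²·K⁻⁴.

T ≈ 379 K

Absorbed flux αS = emitted flux 2εσT⁴ per unit area; with α = ε this gives T = (S/2σ)^(1/4).
T = (2350 / (2 × 5.67×10⁻⁸))^(1/4) = (2.07×10^10)^(1/4).
T = 379 K.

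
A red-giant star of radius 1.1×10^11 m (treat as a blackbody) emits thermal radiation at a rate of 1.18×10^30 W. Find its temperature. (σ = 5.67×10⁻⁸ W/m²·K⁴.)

A = 4πr² = 4π × (1.1×10^11)² = 1.52×10^23 m².
From P = σAT⁴, T = (P / σA)^(1/4) = (1.18×10^30 / (5.67×10⁻⁸ × 1.52×10^23))^(1/4).
T = (1.37×10^14)^(1/4) = 3420 K.

T ≈ 3420 K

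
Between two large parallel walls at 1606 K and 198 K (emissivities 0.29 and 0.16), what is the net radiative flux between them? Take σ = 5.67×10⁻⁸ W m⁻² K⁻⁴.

q ≈ 43400 W/m²

For two large parallel gray plates, q = σ(T₁⁴ − T₂⁴) / (1/ε₁ + 1/ε₂ − 1).
1/ε₁ + 1/ε₂ − 1 = 1/0.29 + 1/0.16 − 1 = 8.698.
T₁⁴ − T₂⁴ = 6.65×10^12 − 1.54×10^9 = 6.65×10^12 K⁴.
q = 5.67×10⁻⁸ × 6.65×10^12 / 8.698 = 43400 W/m².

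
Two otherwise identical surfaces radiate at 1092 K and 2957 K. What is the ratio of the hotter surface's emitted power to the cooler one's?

P ∝ T⁴, so the ratio is (2957/1092)⁴ = (2.708)⁴ = 53.8.

ratio ≈ 53.8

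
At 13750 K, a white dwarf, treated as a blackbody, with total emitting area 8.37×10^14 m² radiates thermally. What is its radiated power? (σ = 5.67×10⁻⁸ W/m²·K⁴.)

P = σAT⁴ = 5.67×10⁻⁸ × 8.37×10^14 × (13750)⁴ = 5.67×10⁻⁸ × 8.37×10^14 × 3.57×10^16.
P = 1.70×10^24 W.

P ≈ 1.70×10^24 W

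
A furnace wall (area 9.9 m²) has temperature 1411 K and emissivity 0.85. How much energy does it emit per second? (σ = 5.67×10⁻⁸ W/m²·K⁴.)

Stefan–Boltzmann: P = εσAT⁴ = 0.85 × 5.67×10⁻⁸ × 9.90 × (1411)⁴ = 0.85 × 5.67×10⁻⁸ × 9.90 × 3.96×10^12.
P = 1.89×10^6 W.

P ≈ 1.89×10^6 W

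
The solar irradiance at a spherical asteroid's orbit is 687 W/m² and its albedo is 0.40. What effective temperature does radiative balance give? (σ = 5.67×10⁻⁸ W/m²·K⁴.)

Power absorbed = (1−a)S·πR²; power emitted = 4πR²σT⁴. Equating and cancelling πR²:
T = ((1−a)S / 4σ)^(1/4) = (412 / (4 × 5.67×10⁻⁸))^(1/4) = (1.82×10^9)^(1/4).
T = 206 K.

T ≈ 206 K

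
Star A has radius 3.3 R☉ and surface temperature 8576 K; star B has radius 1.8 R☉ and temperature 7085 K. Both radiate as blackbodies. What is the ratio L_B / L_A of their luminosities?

L_B/L_A ≈ 0.139

L = 4πR²σT⁴ ∝ R²T⁴, so L_B/L_A = (1.8/3.3)² × (7085/8576)⁴ = 0.298 × 0.466 = 0.139.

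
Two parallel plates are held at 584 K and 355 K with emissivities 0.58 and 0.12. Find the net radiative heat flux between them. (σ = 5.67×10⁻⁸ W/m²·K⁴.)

For two large parallel gray plates, q = σ(T₁⁴ − T₂⁴) / (1/ε₁ + 1/ε₂ − 1).
1/ε₁ + 1/ε₂ − 1 = 1/0.58 + 1/0.12 − 1 = 9.057.
T₁⁴ − T₂⁴ = 1.16×10^11 − 1.59×10^10 = 1.00×10^11 K⁴.
q = 5.67×10⁻⁸ × 1.00×10^11 / 9.057 = 629 W/m².

q ≈ 629 W/m²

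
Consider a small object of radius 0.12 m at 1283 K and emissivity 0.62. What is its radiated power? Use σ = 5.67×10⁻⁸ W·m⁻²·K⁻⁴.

A = 4πr² = 4π × (0.12)² = 0.181 m².
Stefan–Boltzmann: P = εσAT⁴ = 0.62 × 5.67×10⁻⁸ × 0.181 × (1283)⁴ = 0.62 × 5.67×10⁻⁸ × 0.181 × 2.71×10^12.
P = 17200 W.

P ≈ 17200 W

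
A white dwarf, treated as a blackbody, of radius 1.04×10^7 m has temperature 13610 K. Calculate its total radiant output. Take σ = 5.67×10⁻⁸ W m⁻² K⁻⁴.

A = 4πr² = 4π × (1.04×10^7)² = 1.36×10^15 m².
P = σAT⁴ = 5.67×10⁻⁸ × 1.36×10^15 × (13610)⁴ = 5.67×10⁻⁸ × 1.36×10^15 × 3.43×10^16.
P = 2.64×10^24 W.

P ≈ 2.64×10^24 W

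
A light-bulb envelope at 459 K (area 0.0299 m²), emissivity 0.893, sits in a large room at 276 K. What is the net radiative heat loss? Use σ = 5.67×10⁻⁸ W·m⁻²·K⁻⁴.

Q ≈ 58.4 W

Q = εσA(T⁴ − T_s⁴). T⁴ − T_s⁴ = (459)⁴ − (276)⁴ = 4.44×10^10 − 5.80×10^9 = 3.86×10^10 K⁴.
Q = 0.893 × 5.67×10⁻⁸ × 0.0299 × 3.86×10^10 = 58.4 W.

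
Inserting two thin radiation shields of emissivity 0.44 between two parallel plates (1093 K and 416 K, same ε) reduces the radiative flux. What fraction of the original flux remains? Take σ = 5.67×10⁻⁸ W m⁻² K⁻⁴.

ratio ≈ 0.333

With N identical shields there are N+1 = 3 gaps in series, each with the same radiative resistance, so the flux falls to 1/(N+1) of its unshielded value.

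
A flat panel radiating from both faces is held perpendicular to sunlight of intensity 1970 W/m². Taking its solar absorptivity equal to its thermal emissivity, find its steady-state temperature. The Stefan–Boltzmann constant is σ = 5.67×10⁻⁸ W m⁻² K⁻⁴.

Absorbed flux αS = emitted flux 2εσT⁴ per unit area; with α = ε this gives T = (S/2σ)^(1/4).
T = (1970 / (2 × 5.67×10⁻⁸))^(1/4) = (1.74×10^10)^(1/4).
T = 363 K.

T ≈ 363 K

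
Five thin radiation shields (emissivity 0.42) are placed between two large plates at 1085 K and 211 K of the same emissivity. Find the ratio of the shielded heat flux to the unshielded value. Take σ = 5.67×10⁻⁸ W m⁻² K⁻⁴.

ratio ≈ 0.167

With N identical shields there are N+1 = 6 gaps in series, each with the same radiative resistance, so the flux falls to 1/(N+1) of its unshielded value.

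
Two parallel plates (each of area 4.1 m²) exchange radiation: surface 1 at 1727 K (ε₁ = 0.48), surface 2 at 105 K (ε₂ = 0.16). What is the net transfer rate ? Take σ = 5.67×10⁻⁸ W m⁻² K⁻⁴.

For two large parallel gray plates, q = σ(T₁⁴ − T₂⁴) / (1/ε₁ + 1/ε₂ − 1).
1/ε₁ + 1/ε₂ − 1 = 1/0.48 + 1/0.16 − 1 = 7.333.
T₁⁴ − T₂⁴ = 8.90×10^12 − 1.22×10^8 = 8.90×10^12 K⁴.
q = 5.67×10⁻⁸ × 8.90×10^12 / 7.333 = 68800 W/m².
Q = q·A = 68800 × 4.1 = 2.82×10^5 W.

Q ≈ 2.82×10^5 W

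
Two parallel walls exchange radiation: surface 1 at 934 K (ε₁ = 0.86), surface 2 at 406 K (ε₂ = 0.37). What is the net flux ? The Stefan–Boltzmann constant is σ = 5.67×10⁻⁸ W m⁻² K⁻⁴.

For two large parallel gray plates, q = σ(T₁⁴ − T₂⁴) / (1/ε₁ + 1/ε₂ − 1).
1/ε₁ + 1/ε₂ − 1 = 1/0.86 + 1/0.37 − 1 = 2.865.
T₁⁴ − T₂⁴ = 7.61×10^11 − 2.72×10^10 = 7.34×10^11 K⁴.
q = 5.67×10⁻⁸ × 7.34×10^11 / 2.865 = 14500 W/m².

q ≈ 14500 W/m²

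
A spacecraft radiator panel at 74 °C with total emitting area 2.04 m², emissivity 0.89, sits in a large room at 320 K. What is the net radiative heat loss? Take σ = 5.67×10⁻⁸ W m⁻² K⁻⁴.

Convert: 74 °C = 347 K.
Q = εσA(T⁴ − T_s⁴). T⁴ − T_s⁴ = (347)⁴ − (320)⁴ = 1.45×10^10 − 1.05×10^10 = 4.01×10^9 K⁴.
Q = 0.89 × 5.67×10⁻⁸ × 2.04 × 4.01×10^9 = 413 W.

Q ≈ 413 W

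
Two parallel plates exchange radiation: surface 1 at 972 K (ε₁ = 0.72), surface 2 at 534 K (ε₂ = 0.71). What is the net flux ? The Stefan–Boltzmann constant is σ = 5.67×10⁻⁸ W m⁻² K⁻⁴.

For two large parallel gray plates, q = σ(T₁⁴ − T₂⁴) / (1/ε₁ + 1/ε₂ − 1).
1/ε₁ + 1/ε₂ − 1 = 1/0.72 + 1/0.71 − 1 = 1.797.
T₁⁴ − T₂⁴ = 8.93×10^11 − 8.13×10^10 = 8.11×10^11 K⁴.
q = 5.67×10⁻⁸ × 8.11×10^11 / 1.797 = 25600 W/m².

q ≈ 25600 W/m²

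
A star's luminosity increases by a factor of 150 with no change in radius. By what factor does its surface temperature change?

factor ≈ 3.50

P ∝ T⁴ ⇒ T ∝ P^(1/4), so T scales by (150)^(1/4) = 3.50.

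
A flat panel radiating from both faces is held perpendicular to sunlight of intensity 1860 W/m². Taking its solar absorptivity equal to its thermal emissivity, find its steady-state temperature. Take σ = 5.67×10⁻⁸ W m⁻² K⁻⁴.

Absorbed flux αS = emitted flux 2εσT⁴ per unit area; with α = ε this gives T = (S/2σ)^(1/4).
T = (1860 / (2 × 5.67×10⁻⁸))^(1/4) = (1.64×10^10)^(1/4).
T = 358 K.

T ≈ 358 K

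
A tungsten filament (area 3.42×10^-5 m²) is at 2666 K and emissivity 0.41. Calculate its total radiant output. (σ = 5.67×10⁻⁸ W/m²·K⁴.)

P = εσAT⁴ = 0.41 × 5.67×10⁻⁸ × 3.42×10^-5 × (2666)⁴ = 0.41 × 5.67×10⁻⁸ × 3.42×10^-5 × 5.05×10^13.
P = 40.2 W.

P ≈ 40.2 W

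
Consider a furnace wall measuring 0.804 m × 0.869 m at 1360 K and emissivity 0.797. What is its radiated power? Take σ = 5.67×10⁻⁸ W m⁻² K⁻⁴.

P ≈ 1.08×10^5 W

A = 0.804 × 0.869 = 0.699 m².
P = εσAT⁴ = 0.797 × 5.67×10⁻⁸ × 0.699 × (1360)⁴ = 0.797 × 5.67×10⁻⁸ × 0.699 × 3.42×10^12.
P = 1.08×10^5 W.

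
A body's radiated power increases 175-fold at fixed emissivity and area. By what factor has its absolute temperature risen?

P ∝ T⁴ ⇒ T ∝ P^(1/4), so T scales by (175)^(1/4) = 3.64.

factor ≈ 3.64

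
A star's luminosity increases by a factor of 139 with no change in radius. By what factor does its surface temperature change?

P ∝ T⁴ ⇒ T ∝ P^(1/4), so T scales by (139)^(1/4) = 3.43.

factor ≈ 3.43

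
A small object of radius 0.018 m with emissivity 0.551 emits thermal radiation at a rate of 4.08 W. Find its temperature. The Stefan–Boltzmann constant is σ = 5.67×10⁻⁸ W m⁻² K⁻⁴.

T ≈ 423 K

A = 4πr² = 4π × (0.018)² = 4.07×10^-3 m².
From P = εσAT⁴, T = (P / εσA)^(1/4) = (4.08 / (0.551 × 5.67×10⁻⁸ × 4.07×10^-3))^(1/4).
T = (3.21×10^10)^(1/4) = 423 K.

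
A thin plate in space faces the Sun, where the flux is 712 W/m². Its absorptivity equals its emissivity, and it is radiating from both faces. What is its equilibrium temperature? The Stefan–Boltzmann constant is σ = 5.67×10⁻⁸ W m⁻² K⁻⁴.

Absorbed flux αS = emitted flux 2εσT⁴ per unit area; with α = ε this gives T = (S/2σ)^(1/4).
T = (712 / (2 × 5.67×10⁻⁸))^(1/4) = (6.28×10^9)^(1/4).
T = 281 K.

T ≈ 281 K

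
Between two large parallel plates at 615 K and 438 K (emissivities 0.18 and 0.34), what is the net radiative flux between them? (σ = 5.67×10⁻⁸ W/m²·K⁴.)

q ≈ 804 W/m²

For two large parallel gray plates, q = σ(T₁⁴ − T₂⁴) / (1/ε₁ + 1/ε₂ − 1).
1/ε₁ + 1/ε₂ − 1 = 1/0.18 + 1/0.34 − 1 = 7.497.
T₁⁴ − T₂⁴ = 1.43×10^11 − 3.68×10^10 = 1.06×10^11 K⁴.
q = 5.67×10⁻⁸ × 1.06×10^11 / 7.497 = 804 W/m².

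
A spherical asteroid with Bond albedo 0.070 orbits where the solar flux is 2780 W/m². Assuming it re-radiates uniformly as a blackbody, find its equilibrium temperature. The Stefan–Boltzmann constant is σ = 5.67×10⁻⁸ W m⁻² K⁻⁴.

Power absorbed = (1−a)S·πR²; power emitted = 4πR²σT⁴. Equating and cancelling πR²:
T = ((1−a)S / 4σ)^(1/4) = (2590 / (4 × 5.67×10⁻⁸))^(1/4) = (1.14×10^10)^(1/4).
T = 327 K.

T ≈ 327 K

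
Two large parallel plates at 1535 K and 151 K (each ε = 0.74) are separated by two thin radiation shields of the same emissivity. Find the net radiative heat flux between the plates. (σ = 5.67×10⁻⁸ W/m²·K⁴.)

q ≈ 61600 W/m²

Each of the 3 gaps contributes resistance (2/ε − 1) = 2/0.74 − 1 = 1.703; total = 5.108.
q = σ(T₁⁴ − T₂⁴) / 5.108 = 5.67×10⁻⁸ × 5.55×10^12 / 5.108 = 61600 W/m².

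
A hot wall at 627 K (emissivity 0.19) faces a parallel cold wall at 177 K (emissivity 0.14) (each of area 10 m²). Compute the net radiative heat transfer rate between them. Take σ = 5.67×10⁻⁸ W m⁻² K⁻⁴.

For two large parallel gray plates, q = σ(T₁⁴ − T₂⁴) / (1/ε₁ + 1/ε₂ − 1).
1/ε₁ + 1/ε₂ − 1 = 1/0.19 + 1/0.14 − 1 = 11.41.
T₁⁴ − T₂⁴ = 1.55×10^11 − 9.82×10^8 = 1.54×10^11 K⁴.
q = 5.67×10⁻⁸ × 1.54×10^11 / 11.41 = 763 W/m².
Q = q·A = 763 × 10 = 7630 W.

Q ≈ 7630 W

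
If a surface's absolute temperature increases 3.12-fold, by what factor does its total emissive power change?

factor ≈ 94.8

P ∝ T⁴, so the power scales as (3.12)⁴ = 94.8.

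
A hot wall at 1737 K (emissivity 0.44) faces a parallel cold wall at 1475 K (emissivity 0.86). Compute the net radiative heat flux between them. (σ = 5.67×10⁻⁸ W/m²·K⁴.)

For two large parallel gray plates, q = σ(T₁⁴ − T₂⁴) / (1/ε₁ + 1/ε₂ − 1).
1/ε₁ + 1/ε₂ − 1 = 1/0.44 + 1/0.86 − 1 = 2.436.
T₁⁴ − T₂⁴ = 9.10×10^12 − 4.73×10^12 = 4.37×10^12 K⁴.
q = 5.67×10⁻⁸ × 4.37×10^12 / 2.436 = 1.02×10^5 W/m².

q ≈ 1.02×10^5 W/m²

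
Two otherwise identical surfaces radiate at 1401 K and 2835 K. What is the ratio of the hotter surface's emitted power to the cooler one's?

P ∝ T⁴, so the ratio is (2835/1401)⁴ = (2.024)⁴ = 16.8.

ratio ≈ 16.8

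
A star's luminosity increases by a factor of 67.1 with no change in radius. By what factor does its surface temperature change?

factor ≈ 2.86

P ∝ T⁴ ⇒ T ∝ P^(1/4), so T scales by (67.1)^(1/4) = 2.86.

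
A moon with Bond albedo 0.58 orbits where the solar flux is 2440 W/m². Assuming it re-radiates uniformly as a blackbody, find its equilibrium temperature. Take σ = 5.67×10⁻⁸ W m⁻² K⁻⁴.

T ≈ 259 K

Power absorbed = (1−a)S·πR²; power emitted = 4πR²σT⁴. Equating and cancelling πR²:
T = ((1−a)S / 4σ)^(1/4) = (1020 / (4 × 5.67×10⁻⁸))^(1/4) = (4.52×10^9)^(1/4).
T = 259 K.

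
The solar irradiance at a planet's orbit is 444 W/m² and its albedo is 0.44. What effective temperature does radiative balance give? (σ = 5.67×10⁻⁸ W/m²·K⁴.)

Power absorbed = (1−a)S·πR²; power emitted = 4πR²σT⁴. Equating and cancelling πR²:
T = ((1−a)S / 4σ)^(1/4) = (249 / (4 × 5.67×10⁻⁸))^(1/4) = (1.10×10^9)^(1/4).
T = 182 K.

T ≈ 182 K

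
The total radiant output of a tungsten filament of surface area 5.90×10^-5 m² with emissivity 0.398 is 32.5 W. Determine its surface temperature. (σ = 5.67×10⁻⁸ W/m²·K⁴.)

From P = εσAT⁴, T = (P / εσA)^(1/4) = (32.5 / (0.398 × 5.67×10⁻⁸ × 5.90×10^-5))^(1/4).
T = (2.44×10^13)^(1/4) = 2220 K.

T ≈ 2220 K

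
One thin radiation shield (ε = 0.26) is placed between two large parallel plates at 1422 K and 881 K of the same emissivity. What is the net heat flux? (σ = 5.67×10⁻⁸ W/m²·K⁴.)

Each of the 2 gaps contributes resistance (2/ε − 1) = 2/0.26 − 1 = 6.692; total = 13.38.
q = σ(T₁⁴ − T₂⁴) / 13.38 = 5.67×10⁻⁸ × 3.49×10^12 / 13.38 = 14800 W/m².

q ≈ 14800 W/m²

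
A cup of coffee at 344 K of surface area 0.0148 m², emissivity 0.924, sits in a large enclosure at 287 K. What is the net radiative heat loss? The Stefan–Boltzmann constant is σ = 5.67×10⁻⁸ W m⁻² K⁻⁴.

Q ≈ 5.60 W

Q = εσA(T⁴ − T_s⁴). T⁴ − T_s⁴ = (344)⁴ − (287)⁴ = 1.40×10^10 − 6.78×10^9 = 7.22×10^9 K⁴.
Q = 0.924 × 5.67×10⁻⁸ × 0.0148 × 7.22×10^9 = 5.60 W.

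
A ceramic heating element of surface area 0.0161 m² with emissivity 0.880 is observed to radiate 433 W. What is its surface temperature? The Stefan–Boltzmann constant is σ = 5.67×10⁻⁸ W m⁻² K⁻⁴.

From P = εσAT⁴, T = (P / εσA)^(1/4) = (433 / (0.880 × 5.67×10⁻⁸ × 0.0161))^(1/4).
T = (5.39×10^11)^(1/4) = 857 K.

T ≈ 857 K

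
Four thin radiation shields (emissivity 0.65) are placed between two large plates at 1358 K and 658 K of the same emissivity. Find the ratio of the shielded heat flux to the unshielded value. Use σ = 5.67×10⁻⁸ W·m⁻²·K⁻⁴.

With N identical shields there are N+1 = 5 gaps in series, each with the same radiative resistance, so the flux falls to 1/(N+1) of its unshielded value.

ratio ≈ 0.200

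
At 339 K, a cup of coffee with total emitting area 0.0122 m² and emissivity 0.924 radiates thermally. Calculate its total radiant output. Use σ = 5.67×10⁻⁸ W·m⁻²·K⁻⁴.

P ≈ 8.44 W

P = εσAT⁴ = 0.924 × 5.67×10⁻⁸ × 0.0122 × (339)⁴ = 0.924 × 5.67×10⁻⁸ × 0.0122 × 1.32×10^10.
P = 8.44 W.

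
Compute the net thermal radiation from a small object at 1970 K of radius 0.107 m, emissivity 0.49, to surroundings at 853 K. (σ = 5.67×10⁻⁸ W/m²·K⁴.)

Q ≈ 58100 W

A = 4πr² = 4π × (0.107)² = 0.144 m².
Q = εσA(T⁴ − T_s⁴). T⁴ − T_s⁴ = (1970)⁴ − (853)⁴ = 1.51×10^13 − 5.29×10^11 = 1.45×10^13 K⁴.
Q = 0.49 × 5.67×10⁻⁸ × 0.144 × 1.45×10^13 = 58100 W.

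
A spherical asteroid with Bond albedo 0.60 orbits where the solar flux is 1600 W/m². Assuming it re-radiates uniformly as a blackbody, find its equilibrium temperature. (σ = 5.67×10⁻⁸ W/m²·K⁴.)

Power absorbed = (1−a)S·πR²; power emitted = 4πR²σT⁴. Equating and cancelling πR²:
T = ((1−a)S / 4σ)^(1/4) = (640 / (4 × 5.67×10⁻⁸))^(1/4) = (2.82×10^9)^(1/4).
T = 230 K.

T ≈ 230 K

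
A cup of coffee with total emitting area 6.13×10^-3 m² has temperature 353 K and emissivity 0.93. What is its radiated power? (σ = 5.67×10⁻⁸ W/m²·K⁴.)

P ≈ 5.02 W

Stefan–Boltzmann: P = εσAT⁴ = 0.93 × 5.67×10⁻⁸ × 6.13×10^-3 × (353)⁴ = 0.93 × 5.67×10⁻⁸ × 6.13×10^-3 × 1.55×10^10.
P = 5.02 W.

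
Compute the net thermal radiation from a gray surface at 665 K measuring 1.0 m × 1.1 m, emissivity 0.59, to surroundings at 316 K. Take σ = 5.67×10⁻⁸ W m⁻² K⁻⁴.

Q ≈ 6830 W

A = 1.0 × 1.1 = 1.10 m².
Q = εσA(T⁴ − T_s⁴). T⁴ − T_s⁴ = (665)⁴ − (316)⁴ = 1.96×10^11 − 9.97×10^9 = 1.86×10^11 K⁴.
Q = 0.59 × 5.67×10⁻⁸ × 1.10 × 1.86×10^11 = 6830 W.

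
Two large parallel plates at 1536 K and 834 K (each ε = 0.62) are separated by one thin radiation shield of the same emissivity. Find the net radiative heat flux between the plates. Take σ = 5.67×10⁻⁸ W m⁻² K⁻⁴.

Each of the 2 gaps contributes resistance (2/ε − 1) = 2/0.62 − 1 = 2.226; total = 4.452.
q = σ(T₁⁴ − T₂⁴) / 4.452 = 5.67×10⁻⁸ × 5.08×10^12 / 4.452 = 64700 W/m².

q ≈ 64700 W/m²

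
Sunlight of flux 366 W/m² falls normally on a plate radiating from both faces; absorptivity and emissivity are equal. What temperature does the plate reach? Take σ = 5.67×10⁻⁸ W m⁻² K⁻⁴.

Absorbed flux αS = emitted flux 2εσT⁴ per unit area; with α = ε this gives T = (S/2σ)^(1/4).
T = (366 / (2 × 5.67×10⁻⁸))^(1/4) = (3.23×10^9)^(1/4).
T = 238 K.

T ≈ 238 K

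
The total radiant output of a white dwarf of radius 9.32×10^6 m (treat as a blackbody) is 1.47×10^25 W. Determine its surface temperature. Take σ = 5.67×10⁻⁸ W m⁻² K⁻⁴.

T ≈ 22100 K

A = 4πr² = 4π × (9.32×10^6)² = 1.09×10^15 m².
From P = σAT⁴, T = (P / σA)^(1/4) = (1.47×10^25 / (5.67×10⁻⁸ × 1.09×10^15))^(1/4).
T = (2.38×10^17)^(1/4) = 22100 K.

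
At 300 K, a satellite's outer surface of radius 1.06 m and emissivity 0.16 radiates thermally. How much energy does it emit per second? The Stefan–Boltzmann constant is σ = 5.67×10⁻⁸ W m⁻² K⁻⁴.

A = 4πr² = 4π × (1.06)² = 14.1 m².
Stefan–Boltzmann: P = εσAT⁴ = 0.16 × 5.67×10⁻⁸ × 14.1 × (300)⁴ = 0.16 × 5.67×10⁻⁸ × 14.1 × 8.10×10^9.
P = 1040 W.

P ≈ 1040 W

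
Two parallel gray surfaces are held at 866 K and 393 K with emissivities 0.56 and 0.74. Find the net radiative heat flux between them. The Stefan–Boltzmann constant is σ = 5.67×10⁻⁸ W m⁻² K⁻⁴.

q ≈ 14300 W/m²

For two large parallel gray plates, q = σ(T₁⁴ − T₂⁴) / (1/ε₁ + 1/ε₂ − 1).
1/ε₁ + 1/ε₂ − 1 = 1/0.56 + 1/0.74 − 1 = 2.137.
T₁⁴ − T₂⁴ = 5.62×10^11 − 2.39×10^10 = 5.39×10^11 K⁴.
q = 5.67×10⁻⁸ × 5.39×10^11 / 2.137 = 14300 W/m².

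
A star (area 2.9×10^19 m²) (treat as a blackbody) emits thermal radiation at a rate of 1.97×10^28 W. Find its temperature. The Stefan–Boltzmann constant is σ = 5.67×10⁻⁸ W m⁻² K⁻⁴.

From P = σAT⁴, T = (P / σA)^(1/4) = (1.97×10^28 / (5.67×10⁻⁸ × 2.90×10^19))^(1/4).
T = (1.20×10^16)^(1/4) = 10500 K.

T ≈ 10500 K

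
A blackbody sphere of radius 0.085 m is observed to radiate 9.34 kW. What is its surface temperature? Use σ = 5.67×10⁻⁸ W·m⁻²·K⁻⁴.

A = 4πr² = 4π × (0.085)² = 0.0908 m².
From P = σAT⁴, T = (P / σA)^(1/4) = (9340 / (5.67×10⁻⁸ × 0.0908))^(1/4).
T = (1.81×10^12)^(1/4) = 1160 K.

T ≈ 1160 K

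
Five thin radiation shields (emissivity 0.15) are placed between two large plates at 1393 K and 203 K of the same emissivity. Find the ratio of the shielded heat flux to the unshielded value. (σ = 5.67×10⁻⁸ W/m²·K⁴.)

ratio ≈ 0.167

With N identical shields there are N+1 = 6 gaps in series, each with the same radiative resistance, so the flux falls to 1/(N+1) of its unshielded value.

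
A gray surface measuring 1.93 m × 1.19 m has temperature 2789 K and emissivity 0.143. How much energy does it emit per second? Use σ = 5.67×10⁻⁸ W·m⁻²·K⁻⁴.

P ≈ 1.13×10^6 W

A = 1.93 × 1.19 = 2.30 m².
Stefan–Boltzmann: P = εσAT⁴ = 0.143 × 5.67×10⁻⁸ × 2.30 × (2789)⁴ = 0.143 × 5.67×10⁻⁸ × 2.30 × 6.05×10^13.
P = 1.13×10^6 W.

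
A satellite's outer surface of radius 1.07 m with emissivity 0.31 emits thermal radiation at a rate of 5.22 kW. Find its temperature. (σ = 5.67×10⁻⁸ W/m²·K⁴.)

A = 4πr² = 4π × (1.07)² = 14.4 m².
From P = εσAT⁴, T = (P / εσA)^(1/4) = (5220 / (0.31 × 5.67×10⁻⁸ × 14.4))^(1/4).
T = (2.06×10^10)^(1/4) = 379 K.

T ≈ 379 K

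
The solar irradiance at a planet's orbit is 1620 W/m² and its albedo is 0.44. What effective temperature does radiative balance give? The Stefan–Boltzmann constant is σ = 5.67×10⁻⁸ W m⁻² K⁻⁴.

T ≈ 251 K

Power absorbed = (1−a)S·πR²; power emitted = 4πR²σT⁴. Equating and cancelling πR²:
T = ((1−a)S / 4σ)^(1/4) = (907 / (4 × 5.67×10⁻⁸))^(1/4) = (4.00×10^9)^(1/4).
T = 251 K.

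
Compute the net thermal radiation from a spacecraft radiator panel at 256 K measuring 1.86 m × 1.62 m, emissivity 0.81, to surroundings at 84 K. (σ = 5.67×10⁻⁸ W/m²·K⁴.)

Q ≈ 587 W

A = 1.86 × 1.62 = 3.01 m².
Q = εσA(T⁴ − T_s⁴). T⁴ − T_s⁴ = (256)⁴ − (84)⁴ = 4.29×10^9 − 4.98×10^7 = 4.25×10^9 K⁴.
Q = 0.81 × 5.67×10⁻⁸ × 3.01 × 4.25×10^9 = 587 W.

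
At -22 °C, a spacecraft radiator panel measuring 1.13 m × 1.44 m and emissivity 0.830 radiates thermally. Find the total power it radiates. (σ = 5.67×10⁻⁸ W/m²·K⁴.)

P ≈ 304 W

A = 1.13 × 1.44 = 1.63 m².
-22 °C = 251 K.
P = εσAT⁴ = 0.830 × 5.67×10⁻⁸ × 1.63 × (251)⁴ = 0.830 × 5.67×10⁻⁸ × 1.63 × 3.97×10^9.
P = 304 W.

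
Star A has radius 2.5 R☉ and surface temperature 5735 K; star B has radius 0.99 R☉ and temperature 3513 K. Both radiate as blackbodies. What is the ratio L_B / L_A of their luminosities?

L = 4πR²σT⁴ ∝ R²T⁴, so L_B/L_A = (0.99/2.5)² × (3513/5735)⁴ = 0.157 × 0.141 = 0.0221.

L_B/L_A ≈ 0.0221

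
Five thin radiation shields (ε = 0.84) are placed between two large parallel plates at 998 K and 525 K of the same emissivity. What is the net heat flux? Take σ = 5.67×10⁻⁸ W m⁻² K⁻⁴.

Each of the 6 gaps contributes resistance (2/ε − 1) = 2/0.84 − 1 = 1.381; total = 8.286.
q = σ(T₁⁴ − T₂⁴) / 8.286 = 5.67×10⁻⁸ × 9.16×10^11 / 8.286 = 6270 W/m².

q ≈ 6270 W/m²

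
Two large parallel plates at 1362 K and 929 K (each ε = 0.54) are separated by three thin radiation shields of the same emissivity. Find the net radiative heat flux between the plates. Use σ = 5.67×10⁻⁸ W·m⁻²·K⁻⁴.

Each of the 4 gaps contributes resistance (2/ε − 1) = 2/0.54 − 1 = 2.704; total = 10.81.
q = σ(T₁⁴ − T₂⁴) / 10.81 = 5.67×10⁻⁸ × 2.70×10^12 / 10.81 = 14100 W/m².

q ≈ 14100 W/m²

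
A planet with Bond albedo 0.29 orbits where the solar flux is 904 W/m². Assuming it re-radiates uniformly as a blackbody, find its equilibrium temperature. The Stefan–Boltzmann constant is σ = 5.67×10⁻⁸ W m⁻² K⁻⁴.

Power absorbed = (1−a)S·πR²; power emitted = 4πR²σT⁴. Equating and cancelling πR²:
T = ((1−a)S / 4σ)^(1/4) = (642 / (4 × 5.67×10⁻⁸))^(1/4) = (2.83×10^9)^(1/4).
T = 231 K.

T ≈ 231 K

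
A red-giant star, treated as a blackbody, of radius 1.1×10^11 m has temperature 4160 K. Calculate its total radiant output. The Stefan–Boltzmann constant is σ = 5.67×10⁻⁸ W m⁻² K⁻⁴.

A = 4πr² = 4π × (1.1×10^11)² = 1.52×10^23 m².
P = σAT⁴ = 5.67×10⁻⁸ × 1.52×10^23 × (4160)⁴ = 5.67×10⁻⁸ × 1.52×10^23 × 2.99×10^14.
P = 2.58×10^30 W.

P ≈ 2.58×10^30 W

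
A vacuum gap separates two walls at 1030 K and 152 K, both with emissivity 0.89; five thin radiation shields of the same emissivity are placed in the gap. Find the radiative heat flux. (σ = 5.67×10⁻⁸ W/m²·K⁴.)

q ≈ 8520 W/m²

Each of the 6 gaps contributes resistance (2/ε − 1) = 2/0.89 − 1 = 1.247; total = 7.483.
q = σ(T₁⁴ − T₂⁴) / 7.483 = 5.67×10⁻⁸ × 1.12×10^12 / 7.483 = 8520 W/m².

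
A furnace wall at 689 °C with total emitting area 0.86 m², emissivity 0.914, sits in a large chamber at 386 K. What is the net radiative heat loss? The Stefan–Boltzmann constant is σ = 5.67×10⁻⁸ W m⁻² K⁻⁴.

Convert: 689 °C = 962 K.
Q = εσA(T⁴ − T_s⁴). T⁴ − T_s⁴ = (962)⁴ − (386)⁴ = 8.56×10^11 − 2.22×10^10 = 8.34×10^11 K⁴.
Q = 0.914 × 5.67×10⁻⁸ × 0.860 × 8.34×10^11 = 37200 W.

Q ≈ 37200 W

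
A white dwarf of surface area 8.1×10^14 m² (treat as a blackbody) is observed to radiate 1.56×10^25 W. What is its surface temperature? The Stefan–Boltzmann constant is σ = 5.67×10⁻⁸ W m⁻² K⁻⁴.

From P = σAT⁴, T = (P / σA)^(1/4) = (1.56×10^25 / (5.67×10⁻⁸ × 8.10×10^14))^(1/4).
T = (3.40×10^17)^(1/4) = 24100 K.

T ≈ 24100 K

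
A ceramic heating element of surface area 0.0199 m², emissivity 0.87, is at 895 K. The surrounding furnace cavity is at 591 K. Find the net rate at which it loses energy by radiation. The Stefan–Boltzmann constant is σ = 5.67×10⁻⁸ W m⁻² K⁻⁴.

Q = εσA(T⁴ − T_s⁴). T⁴ − T_s⁴ = (895)⁴ − (591)⁴ = 6.42×10^11 − 1.22×10^11 = 5.20×10^11 K⁴.
Q = 0.87 × 5.67×10⁻⁸ × 0.0199 × 5.20×10^11 = 510 W.

Q ≈ 510 W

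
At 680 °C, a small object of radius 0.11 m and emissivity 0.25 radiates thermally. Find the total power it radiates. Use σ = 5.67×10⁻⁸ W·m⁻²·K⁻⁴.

A = 4πr² = 4π × (0.11)² = 0.152 m².
680 °C = 953 K.
P = εσAT⁴ = 0.25 × 5.67×10⁻⁸ × 0.152 × (953)⁴ = 0.25 × 5.67×10⁻⁸ × 0.152 × 8.25×10^11.
P = 1780 W.

P ≈ 1780 W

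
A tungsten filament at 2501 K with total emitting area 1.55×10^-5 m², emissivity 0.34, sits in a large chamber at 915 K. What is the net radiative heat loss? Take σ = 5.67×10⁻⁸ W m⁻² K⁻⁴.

Q = εσA(T⁴ − T_s⁴). T⁴ − T_s⁴ = (2501)⁴ − (915)⁴ = 3.91×10^13 − 7.01×10^11 = 3.84×10^13 K⁴.
Q = 0.34 × 5.67×10⁻⁸ × 1.55×10^-5 × 3.84×10^13 = 11.5 W.

Q ≈ 11.5 W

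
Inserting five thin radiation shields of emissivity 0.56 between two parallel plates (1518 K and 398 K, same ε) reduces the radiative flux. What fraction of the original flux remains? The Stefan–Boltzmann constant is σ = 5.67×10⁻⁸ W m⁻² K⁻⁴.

ratio ≈ 0.167

With N identical shields there are N+1 = 6 gaps in series, each with the same radiative resistance, so the flux falls to 1/(N+1) of its unshielded value.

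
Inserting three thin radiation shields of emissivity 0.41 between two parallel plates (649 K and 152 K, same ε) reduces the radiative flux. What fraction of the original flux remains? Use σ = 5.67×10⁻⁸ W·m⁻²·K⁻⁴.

ratio ≈ 0.250

With N identical shields there are N+1 = 4 gaps in series, each with the same radiative resistance, so the flux falls to 1/(N+1) of its unshielded value.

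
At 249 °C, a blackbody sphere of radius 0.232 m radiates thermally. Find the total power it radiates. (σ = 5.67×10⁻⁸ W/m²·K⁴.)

A = 4πr² = 4π × (0.232)² = 0.676 m².
249 °C = 522 K.
P = σAT⁴ = 5.67×10⁻⁸ × 0.676 × (522)⁴ = 5.67×10⁻⁸ × 0.676 × 7.42×10^10.
P = 2850 W.

P ≈ 2850 W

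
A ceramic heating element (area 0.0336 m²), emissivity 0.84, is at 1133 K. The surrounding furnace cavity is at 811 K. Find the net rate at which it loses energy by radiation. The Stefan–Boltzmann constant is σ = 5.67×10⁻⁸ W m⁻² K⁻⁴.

Q = εσA(T⁴ − T_s⁴). T⁴ − T_s⁴ = (1133)⁴ − (811)⁴ = 1.65×10^12 − 4.33×10^11 = 1.22×10^12 K⁴.
Q = 0.84 × 5.67×10⁻⁸ × 0.0336 × 1.22×10^12 = 1940 W.

Q ≈ 1940 W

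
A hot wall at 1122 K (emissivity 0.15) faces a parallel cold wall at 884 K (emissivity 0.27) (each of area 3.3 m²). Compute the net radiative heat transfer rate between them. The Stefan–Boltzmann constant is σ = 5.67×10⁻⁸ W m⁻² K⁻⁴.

For two large parallel gray plates, q = σ(T₁⁴ − T₂⁴) / (1/ε₁ + 1/ε₂ − 1).
1/ε₁ + 1/ε₂ − 1 = 1/0.15 + 1/0.27 − 1 = 9.370.
T₁⁴ − T₂⁴ = 1.58×10^12 − 6.11×10^11 = 9.74×10^11 K⁴.
q = 5.67×10⁻⁸ × 9.74×10^11 / 9.370 = 5890 W/m².
Q = q·A = 5890 × 3.3 = 19500 W.

Q ≈ 19500 W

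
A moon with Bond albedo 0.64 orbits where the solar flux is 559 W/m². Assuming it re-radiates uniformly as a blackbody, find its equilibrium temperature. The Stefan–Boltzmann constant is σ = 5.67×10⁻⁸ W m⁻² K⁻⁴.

T ≈ 173 K

Power absorbed = (1−a)S·πR²; power emitted = 4πR²σT⁴. Equating and cancelling πR²:
T = ((1−a)S / 4σ)^(1/4) = (201 / (4 × 5.67×10⁻⁸))^(1/4) = (8.87×10^8)^(1/4).
T = 173 K.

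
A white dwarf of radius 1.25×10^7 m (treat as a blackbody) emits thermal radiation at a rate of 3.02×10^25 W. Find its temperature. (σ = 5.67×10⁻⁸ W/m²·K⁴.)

T ≈ 22800 K

A = 4πr² = 4π × (1.25×10^7)² = 1.96×10^15 m².
From P = σAT⁴, T = (P / σA)^(1/4) = (3.02×10^25 / (5.67×10⁻⁸ × 1.96×10^15))^(1/4).
T = (2.71×10^17)^(1/4) = 22800 K.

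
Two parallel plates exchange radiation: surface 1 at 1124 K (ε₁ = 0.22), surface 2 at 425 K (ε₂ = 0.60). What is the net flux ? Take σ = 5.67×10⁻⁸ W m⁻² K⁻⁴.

q ≈ 17000 W/m²

For two large parallel gray plates, q = σ(T₁⁴ − T₂⁴) / (1/ε₁ + 1/ε₂ − 1).
1/ε₁ + 1/ε₂ − 1 = 1/0.22 + 1/0.60 − 1 = 5.212.
T₁⁴ − T₂⁴ = 1.60×10^12 − 3.26×10^10 = 1.56×10^12 K⁴.
q = 5.67×10⁻⁸ × 1.56×10^12 / 5.212 = 17000 W/m².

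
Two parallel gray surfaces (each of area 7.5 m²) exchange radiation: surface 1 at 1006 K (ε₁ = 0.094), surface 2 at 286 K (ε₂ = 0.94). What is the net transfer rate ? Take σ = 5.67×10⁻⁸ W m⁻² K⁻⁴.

Q ≈ 40400 W

For two large parallel gray plates, q = σ(T₁⁴ − T₂⁴) / (1/ε₁ + 1/ε₂ − 1).
1/ε₁ + 1/ε₂ − 1 = 1/0.094 + 1/0.94 − 1 = 10.70.
T₁⁴ − T₂⁴ = 1.02×10^12 − 6.69×10^9 = 1.02×10^12 K⁴.
q = 5.67×10⁻⁸ × 1.02×10^12 / 10.70 = 5390 W/m².
Q = q·A = 5390 × 7.5 = 40400 W.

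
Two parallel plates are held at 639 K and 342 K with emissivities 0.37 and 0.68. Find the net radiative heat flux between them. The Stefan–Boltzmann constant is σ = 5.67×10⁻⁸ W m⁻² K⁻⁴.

For two large parallel gray plates, q = σ(T₁⁴ − T₂⁴) / (1/ε₁ + 1/ε₂ − 1).
1/ε₁ + 1/ε₂ − 1 = 1/0.37 + 1/0.68 − 1 = 3.173.
T₁⁴ − T₂⁴ = 1.67×10^11 − 1.37×10^10 = 1.53×10^11 K⁴.
q = 5.67×10⁻⁸ × 1.53×10^11 / 3.173 = 2730 W/m².

q ≈ 2730 W/m²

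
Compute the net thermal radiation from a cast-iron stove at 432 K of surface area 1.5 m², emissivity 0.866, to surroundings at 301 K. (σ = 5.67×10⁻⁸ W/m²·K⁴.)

Q ≈ 1960 W

Q = εσA(T⁴ − T_s⁴). T⁴ − T_s⁴ = (432)⁴ − (301)⁴ = 3.48×10^10 − 8.21×10^9 = 2.66×10^10 K⁴.
Q = 0.866 × 5.67×10⁻⁸ × 1.50 × 2.66×10^10 = 1960 W.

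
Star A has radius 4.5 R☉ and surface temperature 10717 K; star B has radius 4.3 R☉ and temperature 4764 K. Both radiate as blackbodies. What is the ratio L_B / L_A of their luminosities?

L_B/L_A ≈ 0.0357

L = 4πR²σT⁴ ∝ R²T⁴, so L_B/L_A = (4.3/4.5)² × (4764/10717)⁴ = 0.913 × 0.0390 = 0.0357.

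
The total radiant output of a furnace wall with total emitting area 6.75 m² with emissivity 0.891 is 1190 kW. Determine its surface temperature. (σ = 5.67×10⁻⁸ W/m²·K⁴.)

T ≈ 1370 K

From P = εσAT⁴, T = (P / εσA)^(1/4) = (1.19×10^6 / (0.891 × 5.67×10⁻⁸ × 6.75))^(1/4).
T = (3.49×10^12)^(1/4) = 1370 K.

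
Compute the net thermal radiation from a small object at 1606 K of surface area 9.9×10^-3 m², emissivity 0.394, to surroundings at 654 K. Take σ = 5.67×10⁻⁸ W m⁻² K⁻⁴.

Q ≈ 1430 W

Q = εσA(T⁴ − T_s⁴). T⁴ − T_s⁴ = (1606)⁴ − (654)⁴ = 6.65×10^12 − 1.83×10^11 = 6.47×10^12 K⁴.
Q = 0.394 × 5.67×10⁻⁸ × 9.90×10^-3 × 6.47×10^12 = 1430 W.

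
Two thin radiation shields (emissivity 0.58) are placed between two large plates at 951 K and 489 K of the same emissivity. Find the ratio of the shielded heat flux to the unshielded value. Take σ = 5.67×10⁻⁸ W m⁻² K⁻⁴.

With N identical shields there are N+1 = 3 gaps in series, each with the same radiative resistance, so the flux falls to 1/(N+1) of its unshielded value.

ratio ≈ 0.333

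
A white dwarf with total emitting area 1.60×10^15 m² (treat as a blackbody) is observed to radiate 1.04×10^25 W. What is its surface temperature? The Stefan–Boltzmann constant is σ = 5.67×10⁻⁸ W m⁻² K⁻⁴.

From P = σAT⁴, T = (P / σA)^(1/4) = (1.04×10^25 / (5.67×10⁻⁸ × 1.60×10^15))^(1/4).
T = (1.15×10^17)^(1/4) = 18400 K.

T ≈ 18400 K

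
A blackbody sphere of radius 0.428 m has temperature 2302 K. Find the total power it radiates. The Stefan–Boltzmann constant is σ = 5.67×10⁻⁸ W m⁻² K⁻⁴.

P ≈ 3.67×10^6 W

A = 4πr² = 4π × (0.428)² = 2.30 m².
P = σAT⁴ = 5.67×10⁻⁸ × 2.30 × (2302)⁴ = 5.67×10⁻⁸ × 2.30 × 2.81×10^13.
P = 3.67×10^6 W.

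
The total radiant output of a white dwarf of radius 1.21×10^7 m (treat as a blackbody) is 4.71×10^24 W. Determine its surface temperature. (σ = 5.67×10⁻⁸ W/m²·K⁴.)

A = 4πr² = 4π × (1.21×10^7)² = 1.84×10^15 m².
From P = σAT⁴, T = (P / σA)^(1/4) = (4.71×10^24 / (5.67×10⁻⁸ × 1.84×10^15))^(1/4).
T = (4.51×10^16)^(1/4) = 14600 K.

T ≈ 14600 K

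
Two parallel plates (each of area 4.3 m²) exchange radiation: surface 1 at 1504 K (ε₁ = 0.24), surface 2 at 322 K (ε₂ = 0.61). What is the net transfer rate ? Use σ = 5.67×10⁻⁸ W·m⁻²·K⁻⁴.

Q ≈ 2.59×10^5 W

For two large parallel gray plates, q = σ(T₁⁴ − T₂⁴) / (1/ε₁ + 1/ε₂ − 1).
1/ε₁ + 1/ε₂ − 1 = 1/0.24 + 1/0.61 − 1 = 4.806.
T₁⁴ − T₂⁴ = 5.12×10^12 − 1.08×10^10 = 5.11×10^12 K⁴.
q = 5.67×10⁻⁸ × 5.11×10^12 / 4.806 = 60200 W/m².
Q = q·A = 60200 × 4.3 = 2.59×10^5 W.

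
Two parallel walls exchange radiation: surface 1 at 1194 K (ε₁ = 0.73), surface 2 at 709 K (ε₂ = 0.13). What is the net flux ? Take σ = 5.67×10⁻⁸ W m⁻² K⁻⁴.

For two large parallel gray plates, q = σ(T₁⁴ − T₂⁴) / (1/ε₁ + 1/ε₂ − 1).
1/ε₁ + 1/ε₂ − 1 = 1/0.73 + 1/0.13 − 1 = 8.062.
T₁⁴ − T₂⁴ = 2.03×10^12 − 2.53×10^11 = 1.78×10^12 K⁴.
q = 5.67×10⁻⁸ × 1.78×10^12 / 8.062 = 12500 W/m².

q ≈ 12500 W/m²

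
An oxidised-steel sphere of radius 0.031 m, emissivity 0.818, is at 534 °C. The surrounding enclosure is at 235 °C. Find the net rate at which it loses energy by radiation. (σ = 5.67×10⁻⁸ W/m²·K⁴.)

A = 4πr² = 4π × (0.031)² = 0.0121 m².
Convert: 534 °C = 807 K; 235 °C = 508 K.
Q = εσA(T⁴ − T_s⁴). T⁴ − T_s⁴ = (807)⁴ − (508)⁴ = 4.24×10^11 − 6.66×10^10 = 3.58×10^11 K⁴.
Q = 0.818 × 5.67×10⁻⁸ × 0.0121 × 3.58×10^11 = 200 W.

Q ≈ 200 W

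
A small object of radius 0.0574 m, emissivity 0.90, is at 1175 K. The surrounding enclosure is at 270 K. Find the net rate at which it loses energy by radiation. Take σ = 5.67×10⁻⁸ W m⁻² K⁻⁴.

A = 4πr² = 4π × (0.0574)² = 0.0414 m².
Q = εσA(T⁴ − T_s⁴). T⁴ − T_s⁴ = (1175)⁴ − (270)⁴ = 1.91×10^12 − 5.31×10^9 = 1.90×10^12 K⁴.
Q = 0.90 × 5.67×10⁻⁸ × 0.0414 × 1.90×10^12 = 4020 W.

Q ≈ 4020 W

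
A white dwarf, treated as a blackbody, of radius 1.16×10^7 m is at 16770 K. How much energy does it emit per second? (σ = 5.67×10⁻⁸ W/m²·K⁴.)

P ≈ 7.58×10^24 W

A = 4πr² = 4π × (1.16×10^7)² = 1.69×10^15 m².
P = σAT⁴ = 5.67×10⁻⁸ × 1.69×10^15 × (16770)⁴ = 5.67×10⁻⁸ × 1.69×10^15 × 7.91×10^16.
P = 7.58×10^24 W.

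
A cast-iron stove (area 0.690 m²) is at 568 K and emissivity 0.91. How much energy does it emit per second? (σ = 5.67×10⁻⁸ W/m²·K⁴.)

P = εσAT⁴ = 0.91 × 5.67×10⁻⁸ × 0.690 × (568)⁴ = 0.91 × 5.67×10⁻⁸ × 0.690 × 1.04×10^11.
P = 3710 W.

P ≈ 3710 W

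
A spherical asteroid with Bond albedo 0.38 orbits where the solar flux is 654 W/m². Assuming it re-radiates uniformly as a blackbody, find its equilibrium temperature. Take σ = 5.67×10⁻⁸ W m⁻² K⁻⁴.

Power absorbed = (1−a)S·πR²; power emitted = 4πR²σT⁴. Equating and cancelling πR²:
T = ((1−a)S / 4σ)^(1/4) = (405 / (4 × 5.67×10⁻⁸))^(1/4) = (1.79×10^9)^(1/4).
T = 206 K.

T ≈ 206 K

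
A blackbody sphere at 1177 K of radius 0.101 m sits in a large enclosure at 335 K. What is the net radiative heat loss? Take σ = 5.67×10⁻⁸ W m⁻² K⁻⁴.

Q ≈ 13900 W

A = 4πr² = 4π × (0.101)² = 0.128 m².
Q = σA(T⁴ − T_s⁴). T⁴ − T_s⁴ = (1177)⁴ − (335)⁴ = 1.92×10^12 − 1.26×10^10 = 1.91×10^12 K⁴.
Q = 5.67×10⁻⁸ × 0.128 × 1.91×10^12 = 13900 W.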